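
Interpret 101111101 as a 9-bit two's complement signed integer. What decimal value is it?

MSB is 1, so the value is negative. Find the magnitude:
1. Invert bits:  010000010
2. Add 1:        010000011  = 131
3. Apply sign:   -131

Answer: -131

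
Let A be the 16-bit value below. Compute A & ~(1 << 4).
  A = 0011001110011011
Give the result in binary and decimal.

Mask = ~(1 << 4) = 1111111111101111
Bit 4 of A is 1, so AND-ing with the mask clears it to 0.
  0011001110011011
& 1111111111101111
------------------
  0011001110001011

Answer: 0011001110001011 (13195)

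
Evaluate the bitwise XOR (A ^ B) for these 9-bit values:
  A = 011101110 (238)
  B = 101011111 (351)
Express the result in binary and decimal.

Apply ^ to each column (1 where bits differ):
  011101110
^ 101011111
-----------
  110110001

Answer: 110110001 (433)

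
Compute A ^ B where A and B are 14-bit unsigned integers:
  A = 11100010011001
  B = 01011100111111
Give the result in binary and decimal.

Apply ^ to each column (1 where bits differ):
  11100010011001
^ 01011100111111
----------------
  10111110100110

Answer: 10111110100110 (12198)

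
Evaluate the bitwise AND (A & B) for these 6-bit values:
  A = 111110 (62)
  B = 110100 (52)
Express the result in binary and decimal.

Apply & to each column (1 only where both bits are 1):
  111110
& 110100
--------
  110100

Answer: 110100 (52)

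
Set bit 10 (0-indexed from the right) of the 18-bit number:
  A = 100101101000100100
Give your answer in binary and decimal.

Mask = 1 << 10 = 000000010000000000
Bit 10 of A is 0, so OR-ing with the mask flips it to 1.
  100101101000100100
| 000000010000000000
--------------------
  100101111000100100

Answer: 100101111000100100 (155172)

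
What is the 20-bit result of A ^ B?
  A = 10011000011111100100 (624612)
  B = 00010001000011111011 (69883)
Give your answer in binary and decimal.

Apply ^ to each column (1 where bits differ):
  10011000011111100100
^ 00010001000011111011
----------------------
  10001001011100011111

Answer: 10001001011100011111 (562975)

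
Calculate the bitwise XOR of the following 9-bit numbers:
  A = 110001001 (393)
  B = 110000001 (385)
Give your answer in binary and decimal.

Apply ^ to each column (1 where bits differ):
  110001001
^ 110000001
-----------
  000001000

Answer: 000001000 (8)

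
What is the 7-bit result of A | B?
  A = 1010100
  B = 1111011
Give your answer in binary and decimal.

Apply | to each column (1 where either bit is 1):
  1010100
| 1111011
---------
  1111111

Answer: 1111111 (127)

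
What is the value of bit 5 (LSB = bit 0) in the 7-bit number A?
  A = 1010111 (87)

Bit 5 is the 6th from the right.
  1010111
   ^
That bit is 0.

Answer: 0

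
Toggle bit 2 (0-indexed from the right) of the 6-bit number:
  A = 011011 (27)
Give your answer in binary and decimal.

Mask = 1 << 2 = 000100
Bit 2 of A is 0; XOR with the mask flips it to 1.
  011011
^ 000100
--------
  011111

Answer: 011111 (31)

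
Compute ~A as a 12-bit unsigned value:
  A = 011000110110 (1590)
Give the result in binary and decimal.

Flip each bit (0->1, 1->0):
  011000110110
  100111001001

Answer: 100111001001 (2505)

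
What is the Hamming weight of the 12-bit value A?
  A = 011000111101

011000111101
1-bits at positions (from bit 0 = LSB): 0, 2, 3, 4, 5, 9, 10
Count = 7

Answer: 7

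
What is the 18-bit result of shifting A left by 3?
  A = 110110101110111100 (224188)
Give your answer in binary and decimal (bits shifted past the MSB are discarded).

Shift left by 3: drop the top 3 bit(s), append 3 zero(s) on the right.
  110110101110111100  ->  discard [110], keep [110101110111100], append 000
= 110101110111100000

Answer: 110101110111100000 (220640)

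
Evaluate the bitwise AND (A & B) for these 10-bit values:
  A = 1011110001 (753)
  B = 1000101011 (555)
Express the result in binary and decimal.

Apply & to each column (1 only where both bits are 1):
  1011110001
& 1000101011
------------
  1000100001

Answer: 1000100001 (545)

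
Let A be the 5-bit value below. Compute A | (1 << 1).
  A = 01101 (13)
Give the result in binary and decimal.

Mask = 1 << 1 = 00010
Bit 1 of A is 0, so OR-ing with the mask flips it to 1.
  01101
| 00010
-------
  01111

Answer: 01111 (15)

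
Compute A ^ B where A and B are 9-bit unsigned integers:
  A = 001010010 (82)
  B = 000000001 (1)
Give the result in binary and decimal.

Apply ^ to each column (1 where bits differ):
  001010010
^ 000000001
-----------
  001010011

Answer: 001010011 (83)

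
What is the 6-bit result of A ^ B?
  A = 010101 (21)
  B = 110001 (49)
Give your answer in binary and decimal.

Apply ^ to each column (1 where bits differ):
  010101
^ 110001
--------
  100100

Answer: 100100 (36)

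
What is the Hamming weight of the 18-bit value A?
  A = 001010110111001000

001010110111001000
1-bits at positions (from bit 0 = LSB): 3, 6, 7, 8, 10, 11, 13, 15
Count = 8

Answer: 8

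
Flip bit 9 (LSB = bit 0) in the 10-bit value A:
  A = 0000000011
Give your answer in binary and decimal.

Mask = 1 << 9 = 1000000000
Bit 9 of A is 0; XOR with the mask flips it to 1.
  0000000011
^ 1000000000
------------
  1000000011

Answer: 1000000011 (515)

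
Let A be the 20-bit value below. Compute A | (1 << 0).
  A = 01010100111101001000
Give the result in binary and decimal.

Mask = 1 << 0 = 00000000000000000001
Bit 0 of A is 0, so OR-ing with the mask flips it to 1.
  01010100111101001000
| 00000000000000000001
----------------------
  01010100111101001001

Answer: 01010100111101001001 (347977)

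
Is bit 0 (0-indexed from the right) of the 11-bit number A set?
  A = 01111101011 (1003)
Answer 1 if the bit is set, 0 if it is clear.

Bit 0 is the 1st from the right.
  01111101011
            ^
That bit is 1.

Answer: 1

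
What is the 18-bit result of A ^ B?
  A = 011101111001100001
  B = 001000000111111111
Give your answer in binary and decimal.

Apply ^ to each column (1 where bits differ):
  011101111001100001
^ 001000000111111111
--------------------
  010101111110011110

Answer: 010101111110011110 (90014)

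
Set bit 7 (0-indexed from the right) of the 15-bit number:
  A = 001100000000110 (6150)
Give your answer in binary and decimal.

Mask = 1 << 7 = 000000010000000
Bit 7 of A is 0, so OR-ing with the mask flips it to 1.
  001100000000110
| 000000010000000
-----------------
  001100010000110

Answer: 001100010000110 (6278)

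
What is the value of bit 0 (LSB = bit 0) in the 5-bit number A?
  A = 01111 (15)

Bit 0 is the 1st from the right.
  01111
      ^
That bit is 1.

Answer: 1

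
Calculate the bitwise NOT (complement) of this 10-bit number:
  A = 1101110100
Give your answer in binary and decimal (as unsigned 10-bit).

Flip each bit (0->1, 1->0):
  1101110100
  0010001011

Answer: 0010001011 (139)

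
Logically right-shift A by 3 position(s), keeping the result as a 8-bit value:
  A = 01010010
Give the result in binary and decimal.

Logical shift right by 3: drop the bottom 3 bit(s), prepend 3 zero(s) on the left.
  01010010  ->  keep [01010], discard [010], prepend 000
= 00001010

Answer: 00001010 (10)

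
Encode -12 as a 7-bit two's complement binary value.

1. Binary of +12:  0001100
2. Invert bits:     1110011
3. Add 1:           1110100

Answer: 1110100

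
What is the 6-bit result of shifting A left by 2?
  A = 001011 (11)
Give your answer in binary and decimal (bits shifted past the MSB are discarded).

Shift left by 2: drop the top 2 bit(s), append 2 zero(s) on the right.
  001011  ->  discard [00], keep [1011], append 00
= 101100

Answer: 101100 (44)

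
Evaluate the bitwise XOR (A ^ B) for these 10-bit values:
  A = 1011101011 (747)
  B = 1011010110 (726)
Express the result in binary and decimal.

Apply ^ to each column (1 where bits differ):
  1011101011
^ 1011010110
------------
  0000111101

Answer: 0000111101 (61)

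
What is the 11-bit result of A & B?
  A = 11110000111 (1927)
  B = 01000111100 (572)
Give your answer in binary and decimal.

Apply & to each column (1 only where both bits are 1):
  11110000111
& 01000111100
-------------
  01000000100

Answer: 01000000100 (516)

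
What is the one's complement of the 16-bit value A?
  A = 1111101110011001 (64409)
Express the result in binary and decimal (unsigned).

Flip each bit (0->1, 1->0):
  1111101110011001
  0000010001100110

Answer: 0000010001100110 (1126)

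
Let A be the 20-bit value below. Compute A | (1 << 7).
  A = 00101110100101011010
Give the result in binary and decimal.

Mask = 1 << 7 = 00000000000010000000
Bit 7 of A is 0, so OR-ing with the mask flips it to 1.
  00101110100101011010
| 00000000000010000000
----------------------
  00101110100111011010

Answer: 00101110100111011010 (190938)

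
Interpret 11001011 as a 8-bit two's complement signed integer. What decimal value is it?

MSB is 1, so the value is negative. Find the magnitude:
1. Invert bits:  00110100
2. Add 1:        00110101  = 53
3. Apply sign:   -53

Answer: -53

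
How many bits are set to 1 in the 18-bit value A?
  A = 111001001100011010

111001001100011010
1-bits at positions (from bit 0 = LSB): 1, 3, 4, 8, 9, 12, 15, 16, 17
Count = 9

Answer: 9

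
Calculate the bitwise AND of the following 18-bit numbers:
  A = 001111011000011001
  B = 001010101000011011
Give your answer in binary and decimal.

Apply & to each column (1 only where both bits are 1):
  001111011000011001
& 001010101000011011
--------------------
  001010001000011001

Answer: 001010001000011001 (41497)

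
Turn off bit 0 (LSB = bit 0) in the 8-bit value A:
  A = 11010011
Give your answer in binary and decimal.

Mask = ~(1 << 0) = 11111110
Bit 0 of A is 1, so AND-ing with the mask clears it to 0.
  11010011
& 11111110
----------
  11010010

Answer: 11010010 (210)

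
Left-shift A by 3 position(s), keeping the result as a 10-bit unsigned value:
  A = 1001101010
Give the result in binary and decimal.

Shift left by 3: drop the top 3 bit(s), append 3 zero(s) on the right.
  1001101010  ->  discard [100], keep [1101010], append 000
= 1101010000

Answer: 1101010000 (848)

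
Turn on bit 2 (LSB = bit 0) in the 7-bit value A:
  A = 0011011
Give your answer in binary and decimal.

Mask = 1 << 2 = 0000100
Bit 2 of A is 0, so OR-ing with the mask flips it to 1.
  0011011
| 0000100
---------
  0011111

Answer: 0011111 (31)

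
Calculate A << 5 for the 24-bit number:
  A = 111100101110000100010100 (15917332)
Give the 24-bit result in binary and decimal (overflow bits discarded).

Shift left by 5: drop the top 5 bit(s), append 5 zero(s) on the right.
  111100101110000100010100  ->  discard [11110], keep [0101110000100010100], append 00000
= 010111000010001010000000

Answer: 010111000010001010000000 (6038144)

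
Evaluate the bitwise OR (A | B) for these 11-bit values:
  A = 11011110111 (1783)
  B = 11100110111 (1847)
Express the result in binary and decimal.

Apply | to each column (1 where either bit is 1):
  11011110111
| 11100110111
-------------
  11111110111

Answer: 11111110111 (2039)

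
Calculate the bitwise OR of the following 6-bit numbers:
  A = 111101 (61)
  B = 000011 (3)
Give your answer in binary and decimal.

Apply | to each column (1 where either bit is 1):
  111101
| 000011
--------
  111111

Answer: 111111 (63)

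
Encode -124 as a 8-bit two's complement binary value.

1. Binary of +124:  01111100
2. Invert bits:     10000011
3. Add 1:           10000100

Answer: 10000100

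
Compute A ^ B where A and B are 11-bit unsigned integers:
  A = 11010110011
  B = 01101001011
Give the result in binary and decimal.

Apply ^ to each column (1 where bits differ):
  11010110011
^ 01101001011
-------------
  10111111000

Answer: 10111111000 (1528)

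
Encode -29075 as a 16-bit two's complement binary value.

1. Binary of +29075:  0111000110010011
2. Invert bits:     1000111001101100
3. Add 1:           1000111001101101

Answer: 1000111001101101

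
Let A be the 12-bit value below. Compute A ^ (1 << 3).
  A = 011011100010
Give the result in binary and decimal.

Mask = 1 << 3 = 000000001000
Bit 3 of A is 0; XOR with the mask flips it to 1.
  011011100010
^ 000000001000
--------------
  011011101010

Answer: 011011101010 (1770)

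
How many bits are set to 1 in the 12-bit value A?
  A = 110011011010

110011011010
1-bits at positions (from bit 0 = LSB): 1, 3, 4, 6, 7, 10, 11
Count = 7

Answer: 7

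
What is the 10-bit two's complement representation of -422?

1. Binary of +422:  0110100110
2. Invert bits:     1001011001
3. Add 1:           1001011010

Answer: 1001011010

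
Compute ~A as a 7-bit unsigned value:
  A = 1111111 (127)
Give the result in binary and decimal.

Flip each bit (0->1, 1->0):
  1111111
  0000000

Answer: 0000000 (0)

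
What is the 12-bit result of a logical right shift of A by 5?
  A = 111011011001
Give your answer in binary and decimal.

Logical shift right by 5: drop the bottom 5 bit(s), prepend 5 zero(s) on the left.
  111011011001  ->  keep [1110110], discard [11001], prepend 00000
= 000001110110

Answer: 000001110110 (118)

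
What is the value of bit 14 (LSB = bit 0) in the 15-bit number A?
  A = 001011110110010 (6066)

Bit 14 is the 15th from the right.
  001011110110010
  ^
That bit is 0.

Answer: 0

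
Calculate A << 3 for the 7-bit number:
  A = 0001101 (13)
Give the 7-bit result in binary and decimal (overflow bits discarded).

Shift left by 3: drop the top 3 bit(s), append 3 zero(s) on the right.
  0001101  ->  discard [000], keep [1101], append 000
= 1101000

Answer: 1101000 (104)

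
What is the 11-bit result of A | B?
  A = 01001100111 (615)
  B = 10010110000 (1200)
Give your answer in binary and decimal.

Apply | to each column (1 where either bit is 1):
  01001100111
| 10010110000
-------------
  11011110111

Answer: 11011110111 (1783)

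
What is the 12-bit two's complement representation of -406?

1. Binary of +406:  000110010110
2. Invert bits:     111001101001
3. Add 1:           111001101010

Answer: 111001101010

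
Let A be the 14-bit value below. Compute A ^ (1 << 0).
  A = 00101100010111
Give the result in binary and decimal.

Mask = 1 << 0 = 00000000000001
Bit 0 of A is 1; XOR with the mask flips it to 0.
  00101100010111
^ 00000000000001
----------------
  00101100010110

Answer: 00101100010110 (2838)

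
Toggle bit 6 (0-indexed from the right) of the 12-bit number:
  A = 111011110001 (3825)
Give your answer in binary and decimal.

Mask = 1 << 6 = 000001000000
Bit 6 of A is 1; XOR with the mask flips it to 0.
  111011110001
^ 000001000000
--------------
  111010110001

Answer: 111010110001 (3761)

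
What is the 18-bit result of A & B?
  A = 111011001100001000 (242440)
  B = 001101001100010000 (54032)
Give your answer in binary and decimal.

Apply & to each column (1 only where both bits are 1):
  111011001100001000
& 001101001100010000
--------------------
  001001001100000000

Answer: 001001001100000000 (37632)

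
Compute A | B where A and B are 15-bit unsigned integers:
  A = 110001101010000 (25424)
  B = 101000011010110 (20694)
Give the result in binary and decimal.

Apply | to each column (1 where either bit is 1):
  110001101010000
| 101000011010110
-----------------
  111001111010110

Answer: 111001111010110 (29654)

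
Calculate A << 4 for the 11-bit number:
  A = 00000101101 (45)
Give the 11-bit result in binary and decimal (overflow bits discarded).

Shift left by 4: drop the top 4 bit(s), append 4 zero(s) on the right.
  00000101101  ->  discard [0000], keep [0101101], append 0000
= 01011010000

Answer: 01011010000 (720)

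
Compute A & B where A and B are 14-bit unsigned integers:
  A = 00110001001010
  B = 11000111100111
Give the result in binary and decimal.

Apply & to each column (1 only where both bits are 1):
  00110001001010
& 11000111100111
----------------
  00000001000010

Answer: 00000001000010 (66)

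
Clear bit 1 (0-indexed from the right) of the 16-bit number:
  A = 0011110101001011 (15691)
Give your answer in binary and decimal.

Mask = ~(1 << 1) = 1111111111111101
Bit 1 of A is 1, so AND-ing with the mask clears it to 0.
  0011110101001011
& 1111111111111101
------------------
  0011110101001001

Answer: 0011110101001001 (15689)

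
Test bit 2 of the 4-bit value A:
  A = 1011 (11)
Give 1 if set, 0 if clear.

Bit 2 is the 3rd from the right.
  1011
   ^
That bit is 0.

Answer: 0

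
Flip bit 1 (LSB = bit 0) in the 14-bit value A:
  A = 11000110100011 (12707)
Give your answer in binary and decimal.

Mask = 1 << 1 = 00000000000010
Bit 1 of A is 1; XOR with the mask flips it to 0.
  11000110100011
^ 00000000000010
----------------
  11000110100001

Answer: 11000110100001 (12705)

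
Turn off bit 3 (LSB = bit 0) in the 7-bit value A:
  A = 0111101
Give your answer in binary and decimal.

Mask = ~(1 << 3) = 1110111
Bit 3 of A is 1, so AND-ing with the mask clears it to 0.
  0111101
& 1110111
---------
  0110101

Answer: 0110101 (53)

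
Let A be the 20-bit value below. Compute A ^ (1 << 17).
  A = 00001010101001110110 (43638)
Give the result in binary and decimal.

Mask = 1 << 17 = 00100000000000000000
Bit 17 of A is 0; XOR with the mask flips it to 1.
  00001010101001110110
^ 00100000000000000000
----------------------
  00101010101001110110

Answer: 00101010101001110110 (174710)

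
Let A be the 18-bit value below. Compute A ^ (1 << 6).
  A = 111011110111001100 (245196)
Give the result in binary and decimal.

Mask = 1 << 6 = 000000000001000000
Bit 6 of A is 1; XOR with the mask flips it to 0.
  111011110111001100
^ 000000000001000000
--------------------
  111011110110001100

Answer: 111011110110001100 (245132)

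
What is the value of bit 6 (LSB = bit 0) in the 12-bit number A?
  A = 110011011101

Bit 6 is the 7th from the right.
  110011011101
       ^
That bit is 1.

Answer: 1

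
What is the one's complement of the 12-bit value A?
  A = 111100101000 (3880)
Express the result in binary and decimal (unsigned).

Flip each bit (0->1, 1->0):
  111100101000
  000011010111

Answer: 000011010111 (215)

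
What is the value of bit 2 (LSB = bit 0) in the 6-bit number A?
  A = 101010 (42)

Bit 2 is the 3rd from the right.
  101010
     ^
That bit is 0.

Answer: 0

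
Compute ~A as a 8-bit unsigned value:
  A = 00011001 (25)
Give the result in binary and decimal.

Flip each bit (0->1, 1->0):
  00011001
  11100110

Answer: 11100110 (230)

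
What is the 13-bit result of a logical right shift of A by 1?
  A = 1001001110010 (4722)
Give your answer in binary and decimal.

Logical shift right by 1: drop the bottom 1 bit(s), prepend 1 zero(s) on the left.
  1001001110010  ->  keep [100100111001], discard [0], prepend 0
= 0100100111001

Answer: 0100100111001 (2361)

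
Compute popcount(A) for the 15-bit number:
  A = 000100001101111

000100001101111
1-bits at positions (from bit 0 = LSB): 0, 1, 2, 3, 5, 6, 11
Count = 7

Answer: 7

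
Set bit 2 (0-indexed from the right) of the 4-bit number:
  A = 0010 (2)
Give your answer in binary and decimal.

Mask = 1 << 2 = 0100
Bit 2 of A is 0, so OR-ing with the mask flips it to 1.
  0010
| 0100
------
  0110

Answer: 0110 (6)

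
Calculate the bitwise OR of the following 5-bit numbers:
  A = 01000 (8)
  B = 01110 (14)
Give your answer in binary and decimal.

Apply | to each column (1 where either bit is 1):
  01000
| 01110
-------
  01110

Answer: 01110 (14)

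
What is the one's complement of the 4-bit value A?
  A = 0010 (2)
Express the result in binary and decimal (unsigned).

Flip each bit (0->1, 1->0):
  0010
  1101

Answer: 1101 (13)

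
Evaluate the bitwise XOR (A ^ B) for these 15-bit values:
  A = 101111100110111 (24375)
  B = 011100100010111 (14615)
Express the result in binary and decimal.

Apply ^ to each column (1 where bits differ):
  101111100110111
^ 011100100010111
-----------------
  110011000100000

Answer: 110011000100000 (26144)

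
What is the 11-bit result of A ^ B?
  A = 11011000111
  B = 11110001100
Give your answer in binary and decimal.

Apply ^ to each column (1 where bits differ):
  11011000111
^ 11110001100
-------------
  00101001011

Answer: 00101001011 (331)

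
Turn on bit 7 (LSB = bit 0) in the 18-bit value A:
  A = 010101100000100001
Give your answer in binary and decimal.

Mask = 1 << 7 = 000000000010000000
Bit 7 of A is 0, so OR-ing with the mask flips it to 1.
  010101100000100001
| 000000000010000000
--------------------
  010101100010100001

Answer: 010101100010100001 (88225)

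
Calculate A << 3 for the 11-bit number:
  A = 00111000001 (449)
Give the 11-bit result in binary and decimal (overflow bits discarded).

Shift left by 3: drop the top 3 bit(s), append 3 zero(s) on the right.
  00111000001  ->  discard [001], keep [11000001], append 000
= 11000001000

Answer: 11000001000 (1544)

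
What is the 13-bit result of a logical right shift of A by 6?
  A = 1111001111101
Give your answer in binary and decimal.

Logical shift right by 6: drop the bottom 6 bit(s), prepend 6 zero(s) on the left.
  1111001111101  ->  keep [1111001], discard [111101], prepend 000000
= 0000001111001

Answer: 0000001111001 (121)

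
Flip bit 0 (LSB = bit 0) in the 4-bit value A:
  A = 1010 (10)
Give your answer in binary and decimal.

Mask = 1 << 0 = 0001
Bit 0 of A is 0; XOR with the mask flips it to 1.
  1010
^ 0001
------
  1011

Answer: 1011 (11)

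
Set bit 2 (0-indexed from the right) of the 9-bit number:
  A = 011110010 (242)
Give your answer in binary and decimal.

Mask = 1 << 2 = 000000100
Bit 2 of A is 0, so OR-ing with the mask flips it to 1.
  011110010
| 000000100
-----------
  011110110

Answer: 011110110 (246)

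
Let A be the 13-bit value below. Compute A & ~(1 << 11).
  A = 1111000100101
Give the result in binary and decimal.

Mask = ~(1 << 11) = 1011111111111
Bit 11 of A is 1, so AND-ing with the mask clears it to 0.
  1111000100101
& 1011111111111
---------------
  1011000100101

Answer: 1011000100101 (5669)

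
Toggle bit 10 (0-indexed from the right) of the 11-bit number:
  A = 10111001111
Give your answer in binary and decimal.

Mask = 1 << 10 = 10000000000
Bit 10 of A is 1; XOR with the mask flips it to 0.
  10111001111
^ 10000000000
-------------
  00111001111

Answer: 00111001111 (463)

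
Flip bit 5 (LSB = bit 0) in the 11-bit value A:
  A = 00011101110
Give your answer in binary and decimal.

Mask = 1 << 5 = 00000100000
Bit 5 of A is 1; XOR with the mask flips it to 0.
  00011101110
^ 00000100000
-------------
  00011001110

Answer: 00011001110 (206)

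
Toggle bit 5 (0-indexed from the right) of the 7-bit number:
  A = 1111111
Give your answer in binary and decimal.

Mask = 1 << 5 = 0100000
Bit 5 of A is 1; XOR with the mask flips it to 0.
  1111111
^ 0100000
---------
  1011111

Answer: 1011111 (95)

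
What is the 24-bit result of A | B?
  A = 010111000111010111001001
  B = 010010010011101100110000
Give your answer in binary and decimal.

Apply | to each column (1 where either bit is 1):
  010111000111010111001001
| 010010010011101100110000
--------------------------
  010111010111111111111001

Answer: 010111010111111111111001 (6127609)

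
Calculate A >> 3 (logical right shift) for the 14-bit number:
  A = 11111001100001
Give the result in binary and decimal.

Logical shift right by 3: drop the bottom 3 bit(s), prepend 3 zero(s) on the left.
  11111001100001  ->  keep [11111001100], discard [001], prepend 000
= 00011111001100

Answer: 00011111001100 (1996)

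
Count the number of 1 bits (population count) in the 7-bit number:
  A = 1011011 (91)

1011011
1-bits at positions (from bit 0 = LSB): 0, 1, 3, 4, 6
Count = 5

Answer: 5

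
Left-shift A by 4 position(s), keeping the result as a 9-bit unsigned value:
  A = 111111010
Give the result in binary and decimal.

Shift left by 4: drop the top 4 bit(s), append 4 zero(s) on the right.
  111111010  ->  discard [1111], keep [11010], append 0000
= 110100000

Answer: 110100000 (416)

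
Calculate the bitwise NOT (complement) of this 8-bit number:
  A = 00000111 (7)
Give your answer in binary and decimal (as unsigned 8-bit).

Flip each bit (0->1, 1->0):
  00000111
  11111000

Answer: 11111000 (248)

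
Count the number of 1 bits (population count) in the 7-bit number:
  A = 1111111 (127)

1111111
1-bits at positions (from bit 0 = LSB): 0, 1, 2, 3, 4, 5, 6
Count = 7

Answer: 7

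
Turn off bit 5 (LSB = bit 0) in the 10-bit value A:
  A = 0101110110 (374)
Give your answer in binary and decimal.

Mask = ~(1 << 5) = 1111011111
Bit 5 of A is 1, so AND-ing with the mask clears it to 0.
  0101110110
& 1111011111
------------
  0101010110

Answer: 0101010110 (342)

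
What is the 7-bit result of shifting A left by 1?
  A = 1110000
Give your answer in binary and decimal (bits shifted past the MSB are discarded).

Shift left by 1: drop the top 1 bit(s), append 1 zero(s) on the right.
  1110000  ->  discard [1], keep [110000], append 0
= 1100000

Answer: 1100000 (96)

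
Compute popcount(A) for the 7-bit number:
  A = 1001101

1001101
1-bits at positions (from bit 0 = LSB): 0, 2, 3, 6
Count = 4

Answer: 4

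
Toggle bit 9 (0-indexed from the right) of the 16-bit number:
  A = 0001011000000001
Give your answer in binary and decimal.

Mask = 1 << 9 = 0000001000000000
Bit 9 of A is 1; XOR with the mask flips it to 0.
  0001011000000001
^ 0000001000000000
------------------
  0001010000000001

Answer: 0001010000000001 (5121)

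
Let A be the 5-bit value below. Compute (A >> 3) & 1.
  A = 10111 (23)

Bit 3 is the 4th from the right.
  10111
   ^
That bit is 0.

Answer: 0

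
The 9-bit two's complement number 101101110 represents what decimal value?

MSB is 1, so the value is negative. Find the magnitude:
1. Invert bits:  010010001
2. Add 1:        010010010  = 146
3. Apply sign:   -146

Answer: -146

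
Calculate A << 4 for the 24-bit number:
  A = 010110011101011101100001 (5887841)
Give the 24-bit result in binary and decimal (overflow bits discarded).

Shift left by 4: drop the top 4 bit(s), append 4 zero(s) on the right.
  010110011101011101100001  ->  discard [0101], keep [10011101011101100001], append 0000
= 100111010111011000010000

Answer: 100111010111011000010000 (10319376)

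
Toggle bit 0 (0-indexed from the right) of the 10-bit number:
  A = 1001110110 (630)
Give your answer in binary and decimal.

Mask = 1 << 0 = 0000000001
Bit 0 of A is 0; XOR with the mask flips it to 1.
  1001110110
^ 0000000001
------------
  1001110111

Answer: 1001110111 (631)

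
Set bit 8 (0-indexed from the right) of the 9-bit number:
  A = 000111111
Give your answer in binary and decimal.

Mask = 1 << 8 = 100000000
Bit 8 of A is 0, so OR-ing with the mask flips it to 1.
  000111111
| 100000000
-----------
  100111111

Answer: 100111111 (319)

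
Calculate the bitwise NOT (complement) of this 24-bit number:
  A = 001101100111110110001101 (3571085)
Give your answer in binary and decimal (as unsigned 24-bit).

Flip each bit (0->1, 1->0):
  001101100111110110001101
  110010011000001001110010

Answer: 110010011000001001110010 (13206130)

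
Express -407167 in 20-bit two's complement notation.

1. Binary of +407167:  01100011011001111111
2. Invert bits:     10011100100110000000
3. Add 1:           10011100100110000001

Answer: 10011100100110000001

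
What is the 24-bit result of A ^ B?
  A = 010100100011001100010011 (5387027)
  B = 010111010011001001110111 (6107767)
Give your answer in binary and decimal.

Apply ^ to each column (1 where bits differ):
  010100100011001100010011
^ 010111010011001001110111
--------------------------
  000011110000000101100100

Answer: 000011110000000101100100 (983396)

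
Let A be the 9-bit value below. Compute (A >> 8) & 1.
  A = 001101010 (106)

Bit 8 is the 9th from the right.
  001101010
  ^
That bit is 0.

Answer: 0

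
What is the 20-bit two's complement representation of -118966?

1. Binary of +118966:  00011101000010110110
2. Invert bits:     11100010111101001001
3. Add 1:           11100010111101001010

Answer: 11100010111101001010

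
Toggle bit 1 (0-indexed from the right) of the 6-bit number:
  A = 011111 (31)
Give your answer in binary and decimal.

Mask = 1 << 1 = 000010
Bit 1 of A is 1; XOR with the mask flips it to 0.
  011111
^ 000010
--------
  011101

Answer: 011101 (29)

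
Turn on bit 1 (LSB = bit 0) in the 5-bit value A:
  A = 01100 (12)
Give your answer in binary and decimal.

Mask = 1 << 1 = 00010
Bit 1 of A is 0, so OR-ing with the mask flips it to 1.
  01100
| 00010
-------
  01110

Answer: 01110 (14)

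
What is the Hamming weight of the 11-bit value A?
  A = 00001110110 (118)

00001110110
1-bits at positions (from bit 0 = LSB): 1, 2, 4, 5, 6
Count = 5

Answer: 5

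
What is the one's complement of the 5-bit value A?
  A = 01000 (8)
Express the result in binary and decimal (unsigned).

Flip each bit (0->1, 1->0):
  01000
  10111

Answer: 10111 (23)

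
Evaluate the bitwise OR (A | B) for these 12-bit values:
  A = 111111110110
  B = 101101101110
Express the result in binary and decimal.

Apply | to each column (1 where either bit is 1):
  111111110110
| 101101101110
--------------
  111111111110

Answer: 111111111110 (4094)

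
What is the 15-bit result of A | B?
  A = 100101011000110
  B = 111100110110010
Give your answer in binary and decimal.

Apply | to each column (1 where either bit is 1):
  100101011000110
| 111100110110010
-----------------
  111101111110110

Answer: 111101111110110 (31734)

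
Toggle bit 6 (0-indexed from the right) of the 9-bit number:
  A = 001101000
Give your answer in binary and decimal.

Mask = 1 << 6 = 001000000
Bit 6 of A is 1; XOR with the mask flips it to 0.
  001101000
^ 001000000
-----------
  000101000

Answer: 000101000 (40)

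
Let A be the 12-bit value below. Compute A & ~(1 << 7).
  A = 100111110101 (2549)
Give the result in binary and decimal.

Mask = ~(1 << 7) = 111101111111
Bit 7 of A is 1, so AND-ing with the mask clears it to 0.
  100111110101
& 111101111111
--------------
  100101110101

Answer: 100101110101 (2421)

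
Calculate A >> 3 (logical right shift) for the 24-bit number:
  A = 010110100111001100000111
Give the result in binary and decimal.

Logical shift right by 3: drop the bottom 3 bit(s), prepend 3 zero(s) on the left.
  010110100111001100000111  ->  keep [010110100111001100000], discard [111], prepend 000
= 000010110100111001100000

Answer: 000010110100111001100000 (740960)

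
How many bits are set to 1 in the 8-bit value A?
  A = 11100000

11100000
1-bits at positions (from bit 0 = LSB): 5, 6, 7
Count = 3

Answer: 3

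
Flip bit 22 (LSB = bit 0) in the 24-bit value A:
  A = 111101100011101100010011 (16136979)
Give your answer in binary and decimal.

Mask = 1 << 22 = 010000000000000000000000
Bit 22 of A is 1; XOR with the mask flips it to 0.
  111101100011101100010011
^ 010000000000000000000000
--------------------------
  101101100011101100010011

Answer: 101101100011101100010011 (11942675)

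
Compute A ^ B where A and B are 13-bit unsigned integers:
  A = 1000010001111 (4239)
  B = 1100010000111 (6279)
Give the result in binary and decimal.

Apply ^ to each column (1 where bits differ):
  1000010001111
^ 1100010000111
---------------
  0100000001000

Answer: 0100000001000 (2056)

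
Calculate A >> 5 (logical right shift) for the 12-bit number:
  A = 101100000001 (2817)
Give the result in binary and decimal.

Logical shift right by 5: drop the bottom 5 bit(s), prepend 5 zero(s) on the left.
  101100000001  ->  keep [1011000], discard [00001], prepend 00000
= 000001011000

Answer: 000001011000 (88)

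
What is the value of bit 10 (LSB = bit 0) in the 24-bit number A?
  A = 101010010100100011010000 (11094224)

Bit 10 is the 11th from the right.
  101010010100100011010000
               ^
That bit is 0.

Answer: 0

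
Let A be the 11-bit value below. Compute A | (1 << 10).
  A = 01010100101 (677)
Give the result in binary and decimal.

Mask = 1 << 10 = 10000000000
Bit 10 of A is 0, so OR-ing with the mask flips it to 1.
  01010100101
| 10000000000
-------------
  11010100101

Answer: 11010100101 (1701)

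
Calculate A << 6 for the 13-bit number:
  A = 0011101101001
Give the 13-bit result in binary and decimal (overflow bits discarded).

Shift left by 6: drop the top 6 bit(s), append 6 zero(s) on the right.
  0011101101001  ->  discard [001110], keep [1101001], append 000000
= 1101001000000

Answer: 1101001000000 (6720)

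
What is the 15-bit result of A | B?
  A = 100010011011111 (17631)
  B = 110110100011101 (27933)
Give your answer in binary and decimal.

Apply | to each column (1 where either bit is 1):
  100010011011111
| 110110100011101
-----------------
  110110111011111

Answer: 110110111011111 (28127)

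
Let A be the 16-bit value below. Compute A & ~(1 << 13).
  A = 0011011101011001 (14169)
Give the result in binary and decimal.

Mask = ~(1 << 13) = 1101111111111111
Bit 13 of A is 1, so AND-ing with the mask clears it to 0.
  0011011101011001
& 1101111111111111
------------------
  0001011101011001

Answer: 0001011101011001 (5977)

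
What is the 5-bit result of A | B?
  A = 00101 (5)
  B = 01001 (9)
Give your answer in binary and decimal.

Apply | to each column (1 where either bit is 1):
  00101
| 01001
-------
  01101

Answer: 01101 (13)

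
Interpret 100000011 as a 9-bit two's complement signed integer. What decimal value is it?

MSB is 1, so the value is negative. Find the magnitude:
1. Invert bits:  011111100
2. Add 1:        011111101  = 253
3. Apply sign:   -253

Answer: -253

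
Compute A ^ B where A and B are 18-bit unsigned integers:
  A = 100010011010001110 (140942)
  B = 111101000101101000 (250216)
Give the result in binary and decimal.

Apply ^ to each column (1 where bits differ):
  100010011010001110
^ 111101000101101000
--------------------
  011111011111100110

Answer: 011111011111100110 (128998)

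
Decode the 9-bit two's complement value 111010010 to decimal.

MSB is 1, so the value is negative. Find the magnitude:
1. Invert bits:  000101101
2. Add 1:        000101110  = 46
3. Apply sign:   -46

Answer: -46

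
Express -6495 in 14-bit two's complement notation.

1. Binary of +6495:  01100101011111
2. Invert bits:     10011010100000
3. Add 1:           10011010100001

Answer: 10011010100001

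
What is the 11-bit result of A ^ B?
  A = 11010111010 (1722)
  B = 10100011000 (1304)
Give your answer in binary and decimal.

Apply ^ to each column (1 where bits differ):
  11010111010
^ 10100011000
-------------
  01110100010

Answer: 01110100010 (930)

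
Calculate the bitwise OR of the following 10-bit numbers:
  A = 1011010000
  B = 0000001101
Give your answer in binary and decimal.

Apply | to each column (1 where either bit is 1):
  1011010000
| 0000001101
------------
  1011011101

Answer: 1011011101 (733)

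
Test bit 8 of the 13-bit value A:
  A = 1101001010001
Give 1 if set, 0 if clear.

Bit 8 is the 9th from the right.
  1101001010001
      ^
That bit is 0.

Answer: 0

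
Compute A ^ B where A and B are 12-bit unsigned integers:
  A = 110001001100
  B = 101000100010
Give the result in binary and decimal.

Apply ^ to each column (1 where bits differ):
  110001001100
^ 101000100010
--------------
  011001101110

Answer: 011001101110 (1646)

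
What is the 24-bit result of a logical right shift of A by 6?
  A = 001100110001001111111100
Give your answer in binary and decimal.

Logical shift right by 6: drop the bottom 6 bit(s), prepend 6 zero(s) on the left.
  001100110001001111111100  ->  keep [001100110001001111], discard [111100], prepend 000000
= 000000001100110001001111

Answer: 000000001100110001001111 (52303)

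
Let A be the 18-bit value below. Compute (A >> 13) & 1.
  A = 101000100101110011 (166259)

Bit 13 is the 14th from the right.
  101000100101110011
      ^
That bit is 0.

Answer: 0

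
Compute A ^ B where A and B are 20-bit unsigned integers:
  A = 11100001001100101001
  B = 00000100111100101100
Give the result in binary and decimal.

Apply ^ to each column (1 where bits differ):
  11100001001100101001
^ 00000100111100101100
----------------------
  11100101110000000101

Answer: 11100101110000000101 (941061)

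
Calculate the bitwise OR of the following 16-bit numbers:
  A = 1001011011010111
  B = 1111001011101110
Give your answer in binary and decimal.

Apply | to each column (1 where either bit is 1):
  1001011011010111
| 1111001011101110
------------------
  1111011011111111

Answer: 1111011011111111 (63231)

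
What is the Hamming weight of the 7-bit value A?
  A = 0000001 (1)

0000001
1-bits at positions (from bit 0 = LSB): 0
Count = 1

Answer: 1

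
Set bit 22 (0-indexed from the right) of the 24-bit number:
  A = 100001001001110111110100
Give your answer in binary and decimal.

Mask = 1 << 22 = 010000000000000000000000
Bit 22 of A is 0, so OR-ing with the mask flips it to 1.
  100001001001110111110100
| 010000000000000000000000
--------------------------
  110001001001110111110100

Answer: 110001001001110111110100 (12885492)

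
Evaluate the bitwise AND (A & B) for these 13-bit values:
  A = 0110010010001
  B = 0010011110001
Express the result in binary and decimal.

Apply & to each column (1 only where both bits are 1):
  0110010010001
& 0010011110001
---------------
  0010010010001

Answer: 0010010010001 (1169)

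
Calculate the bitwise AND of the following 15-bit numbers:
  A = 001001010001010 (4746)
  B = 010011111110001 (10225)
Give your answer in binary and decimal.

Apply & to each column (1 only where both bits are 1):
  001001010001010
& 010011111110001
-----------------
  000001010000000

Answer: 000001010000000 (640)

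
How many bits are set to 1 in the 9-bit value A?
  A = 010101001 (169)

010101001
1-bits at positions (from bit 0 = LSB): 0, 3, 5, 7
Count = 4

Answer: 4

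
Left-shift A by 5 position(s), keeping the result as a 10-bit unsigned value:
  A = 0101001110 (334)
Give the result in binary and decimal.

Shift left by 5: drop the top 5 bit(s), append 5 zero(s) on the right.
  0101001110  ->  discard [01010], keep [01110], append 00000
= 0111000000

Answer: 0111000000 (448)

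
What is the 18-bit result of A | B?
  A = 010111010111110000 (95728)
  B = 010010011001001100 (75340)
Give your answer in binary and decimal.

Apply | to each column (1 where either bit is 1):
  010111010111110000
| 010010011001001100
--------------------
  010111011111111100

Answer: 010111011111111100 (96252)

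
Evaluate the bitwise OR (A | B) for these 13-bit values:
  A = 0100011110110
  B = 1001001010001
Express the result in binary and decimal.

Apply | to each column (1 where either bit is 1):
  0100011110110
| 1001001010001
---------------
  1101011110111

Answer: 1101011110111 (6903)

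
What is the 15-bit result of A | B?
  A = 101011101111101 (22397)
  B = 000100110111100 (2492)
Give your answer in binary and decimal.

Apply | to each column (1 where either bit is 1):
  101011101111101
| 000100110111100
-----------------
  101111111111101

Answer: 101111111111101 (24573)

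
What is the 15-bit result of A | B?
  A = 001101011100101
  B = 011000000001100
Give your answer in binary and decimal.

Apply | to each column (1 where either bit is 1):
  001101011100101
| 011000000001100
-----------------
  011101011101101

Answer: 011101011101101 (15085)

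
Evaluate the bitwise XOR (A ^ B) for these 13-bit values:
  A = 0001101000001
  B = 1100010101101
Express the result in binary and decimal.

Apply ^ to each column (1 where bits differ):
  0001101000001
^ 1100010101101
---------------
  1101111101100

Answer: 1101111101100 (7148)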